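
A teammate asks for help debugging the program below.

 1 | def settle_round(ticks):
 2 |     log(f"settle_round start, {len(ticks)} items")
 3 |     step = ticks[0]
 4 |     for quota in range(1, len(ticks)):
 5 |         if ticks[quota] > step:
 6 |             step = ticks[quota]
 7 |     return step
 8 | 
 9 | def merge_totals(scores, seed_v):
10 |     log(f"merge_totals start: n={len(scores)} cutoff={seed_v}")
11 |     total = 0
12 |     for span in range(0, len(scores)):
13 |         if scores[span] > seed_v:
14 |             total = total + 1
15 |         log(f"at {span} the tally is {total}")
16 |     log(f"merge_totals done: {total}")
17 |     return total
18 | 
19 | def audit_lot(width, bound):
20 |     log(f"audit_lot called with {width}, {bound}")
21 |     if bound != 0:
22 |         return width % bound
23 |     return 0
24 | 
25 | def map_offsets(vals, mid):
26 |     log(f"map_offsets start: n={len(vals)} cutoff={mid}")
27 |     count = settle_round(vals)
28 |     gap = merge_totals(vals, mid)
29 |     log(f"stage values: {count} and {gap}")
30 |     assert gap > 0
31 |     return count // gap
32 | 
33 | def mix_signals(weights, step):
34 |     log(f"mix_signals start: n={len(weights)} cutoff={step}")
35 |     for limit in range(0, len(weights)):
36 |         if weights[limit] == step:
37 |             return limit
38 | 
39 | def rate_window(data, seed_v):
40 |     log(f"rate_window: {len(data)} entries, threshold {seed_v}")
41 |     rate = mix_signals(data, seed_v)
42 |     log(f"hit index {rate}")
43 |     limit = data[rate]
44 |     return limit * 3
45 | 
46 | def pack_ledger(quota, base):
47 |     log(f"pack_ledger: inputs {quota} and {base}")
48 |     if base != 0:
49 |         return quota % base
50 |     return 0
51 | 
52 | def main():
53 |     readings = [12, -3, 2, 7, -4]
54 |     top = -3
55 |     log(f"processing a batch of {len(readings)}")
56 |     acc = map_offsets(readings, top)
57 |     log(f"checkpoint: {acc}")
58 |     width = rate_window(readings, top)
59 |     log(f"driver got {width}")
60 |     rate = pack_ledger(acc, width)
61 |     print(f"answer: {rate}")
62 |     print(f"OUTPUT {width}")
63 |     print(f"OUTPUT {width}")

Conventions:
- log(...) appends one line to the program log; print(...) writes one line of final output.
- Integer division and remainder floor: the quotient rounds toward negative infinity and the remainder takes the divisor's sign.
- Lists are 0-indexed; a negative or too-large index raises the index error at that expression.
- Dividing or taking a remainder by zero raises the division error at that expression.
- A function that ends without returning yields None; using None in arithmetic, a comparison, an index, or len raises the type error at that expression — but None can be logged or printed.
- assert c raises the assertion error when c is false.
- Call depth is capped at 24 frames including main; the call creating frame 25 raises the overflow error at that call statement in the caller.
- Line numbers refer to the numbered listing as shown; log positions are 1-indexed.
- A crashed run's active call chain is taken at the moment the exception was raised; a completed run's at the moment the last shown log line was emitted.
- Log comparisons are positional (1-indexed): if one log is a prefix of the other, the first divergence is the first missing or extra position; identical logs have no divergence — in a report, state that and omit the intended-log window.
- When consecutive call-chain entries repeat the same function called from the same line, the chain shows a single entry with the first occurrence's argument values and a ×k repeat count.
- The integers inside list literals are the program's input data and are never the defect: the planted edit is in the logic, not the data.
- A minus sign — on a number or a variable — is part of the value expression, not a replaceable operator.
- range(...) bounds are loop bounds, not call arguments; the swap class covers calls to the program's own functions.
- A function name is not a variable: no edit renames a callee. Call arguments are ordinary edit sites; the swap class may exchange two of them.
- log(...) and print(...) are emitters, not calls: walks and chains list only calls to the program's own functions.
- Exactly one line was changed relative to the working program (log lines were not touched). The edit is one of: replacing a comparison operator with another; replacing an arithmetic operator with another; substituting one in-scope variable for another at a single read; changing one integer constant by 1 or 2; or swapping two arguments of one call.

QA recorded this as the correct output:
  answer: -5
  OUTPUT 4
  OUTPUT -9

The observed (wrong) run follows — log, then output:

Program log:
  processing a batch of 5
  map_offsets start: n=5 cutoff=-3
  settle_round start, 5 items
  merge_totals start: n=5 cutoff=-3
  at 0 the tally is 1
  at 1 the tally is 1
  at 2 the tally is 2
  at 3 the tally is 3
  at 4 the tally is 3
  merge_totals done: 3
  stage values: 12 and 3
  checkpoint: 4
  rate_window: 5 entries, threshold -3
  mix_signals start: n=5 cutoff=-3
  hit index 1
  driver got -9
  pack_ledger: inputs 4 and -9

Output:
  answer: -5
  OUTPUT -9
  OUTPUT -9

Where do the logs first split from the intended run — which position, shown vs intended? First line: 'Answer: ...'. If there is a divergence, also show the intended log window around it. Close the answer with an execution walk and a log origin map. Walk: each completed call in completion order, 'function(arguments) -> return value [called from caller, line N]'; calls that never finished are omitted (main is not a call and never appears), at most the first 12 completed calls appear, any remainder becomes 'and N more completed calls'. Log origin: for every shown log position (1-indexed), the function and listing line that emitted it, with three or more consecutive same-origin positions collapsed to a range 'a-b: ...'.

Answer: none — the logs agree in full.
Execution walk:
  settle_round([12, -3, 2, 7, -4]) -> 12  [called from map_offsets, line 27]
  merge_totals([12, -3, 2, 7, -4], -3) -> 3  [called from map_offsets, line 28]
  map_offsets([12, -3, 2, 7, -4], -3) -> 4  [called from main, line 56]
  mix_signals([12, -3, 2, 7, -4], -3) -> 1  [called from rate_window, line 41]
  rate_window([12, -3, 2, 7, -4], -3) -> -9  [called from main, line 58]
  pack_ledger(4, -9) -> -5  [called from main, line 60]
Log line origins:
  1: logged in main at line 55
  2: logged in map_offsets at line 26
  3: logged in settle_round at line 2
  4: logged in merge_totals at line 10
  5-9: logged in merge_totals at line 15
  10: logged in merge_totals at line 16
  11: logged in map_offsets at line 29
  12: logged in main at line 57
  13: logged in rate_window at line 40
  14: logged in mix_signals at line 34
  15: logged in rate_window at line 42
  16: logged in main at line 59
  17: logged in pack_ledger at line 47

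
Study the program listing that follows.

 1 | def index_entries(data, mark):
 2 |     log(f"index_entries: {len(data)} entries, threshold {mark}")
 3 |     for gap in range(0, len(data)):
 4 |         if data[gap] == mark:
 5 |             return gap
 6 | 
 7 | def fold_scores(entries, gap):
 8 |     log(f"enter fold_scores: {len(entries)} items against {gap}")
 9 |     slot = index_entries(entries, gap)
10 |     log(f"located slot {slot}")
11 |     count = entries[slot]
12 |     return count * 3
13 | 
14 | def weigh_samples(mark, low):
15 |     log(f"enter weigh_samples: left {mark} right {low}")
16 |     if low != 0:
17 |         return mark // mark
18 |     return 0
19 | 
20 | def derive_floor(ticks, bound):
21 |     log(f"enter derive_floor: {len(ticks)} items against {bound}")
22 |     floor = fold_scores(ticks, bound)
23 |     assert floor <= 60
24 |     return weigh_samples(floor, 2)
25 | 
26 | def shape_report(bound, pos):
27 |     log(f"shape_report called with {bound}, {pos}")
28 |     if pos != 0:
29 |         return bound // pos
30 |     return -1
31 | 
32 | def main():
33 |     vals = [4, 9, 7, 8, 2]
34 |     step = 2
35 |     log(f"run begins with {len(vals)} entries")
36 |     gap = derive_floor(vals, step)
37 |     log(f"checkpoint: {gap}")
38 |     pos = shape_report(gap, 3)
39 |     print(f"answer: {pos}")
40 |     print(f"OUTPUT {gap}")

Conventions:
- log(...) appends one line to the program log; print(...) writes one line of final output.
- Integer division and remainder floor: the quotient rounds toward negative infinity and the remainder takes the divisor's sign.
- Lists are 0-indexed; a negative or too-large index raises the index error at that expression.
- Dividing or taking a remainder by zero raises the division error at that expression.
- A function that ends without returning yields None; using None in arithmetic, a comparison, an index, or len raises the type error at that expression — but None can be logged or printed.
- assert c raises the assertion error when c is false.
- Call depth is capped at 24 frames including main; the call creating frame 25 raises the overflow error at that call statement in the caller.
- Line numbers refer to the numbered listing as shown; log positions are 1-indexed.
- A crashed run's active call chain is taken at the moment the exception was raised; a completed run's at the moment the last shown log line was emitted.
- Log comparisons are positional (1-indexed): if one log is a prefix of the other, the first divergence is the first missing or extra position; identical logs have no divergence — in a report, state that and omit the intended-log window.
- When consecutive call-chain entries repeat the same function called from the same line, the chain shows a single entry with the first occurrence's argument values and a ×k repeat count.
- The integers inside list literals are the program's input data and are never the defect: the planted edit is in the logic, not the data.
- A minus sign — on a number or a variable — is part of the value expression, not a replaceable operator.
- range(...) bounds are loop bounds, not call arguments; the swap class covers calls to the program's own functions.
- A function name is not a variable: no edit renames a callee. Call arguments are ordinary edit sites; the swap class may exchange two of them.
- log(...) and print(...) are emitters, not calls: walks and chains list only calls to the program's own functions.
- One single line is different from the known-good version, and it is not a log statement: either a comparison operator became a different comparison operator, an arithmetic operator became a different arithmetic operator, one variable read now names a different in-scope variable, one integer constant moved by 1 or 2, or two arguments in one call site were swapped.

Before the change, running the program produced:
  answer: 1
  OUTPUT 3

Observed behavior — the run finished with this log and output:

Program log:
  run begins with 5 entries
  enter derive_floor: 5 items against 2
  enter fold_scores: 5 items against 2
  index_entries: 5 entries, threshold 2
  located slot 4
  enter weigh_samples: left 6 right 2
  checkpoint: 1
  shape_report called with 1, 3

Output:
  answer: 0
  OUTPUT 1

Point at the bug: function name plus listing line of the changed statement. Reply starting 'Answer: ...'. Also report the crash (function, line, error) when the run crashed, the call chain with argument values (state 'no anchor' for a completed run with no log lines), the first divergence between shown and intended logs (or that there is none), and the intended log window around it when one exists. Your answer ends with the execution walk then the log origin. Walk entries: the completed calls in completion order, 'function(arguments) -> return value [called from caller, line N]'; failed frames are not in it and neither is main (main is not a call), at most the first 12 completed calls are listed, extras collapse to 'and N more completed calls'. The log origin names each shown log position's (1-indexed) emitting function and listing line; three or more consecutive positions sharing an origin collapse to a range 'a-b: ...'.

Answer: the defect is in weigh_samples at line 17.
Key fact: Position 7 is the first bad log line: 'checkpoint: 1' should read 'checkpoint: 3'.
Call chain: main -> shape_report(1, 3) (called at line 38).
First divergence: position 7 — shown 'checkpoint: 1', intended 'checkpoint: 3'.
Intended log window:
  5: located slot 4
  6: enter weigh_samples: left 6 right 2
  7: checkpoint: 3
  8: shape_report called with 3, 3
Execution walk:
  index_entries([4, 9, 7, 8, 2], 2) -> 4  [called from fold_scores, line 9]
  fold_scores([4, 9, 7, 8, 2], 2) -> 6  [called from derive_floor, line 22]
  weigh_samples(6, 2) -> 1  [called from derive_floor, line 24]
  derive_floor([4, 9, 7, 8, 2], 2) -> 1  [called from main, line 36]
  shape_report(1, 3) -> 0  [called from main, line 38]
Log origin:
  1: logged in main at line 35
  2: logged in derive_floor at line 21
  3: logged in fold_scores at line 8
  4: logged in index_entries at line 2
  5: logged in fold_scores at line 10
  6: logged in weigh_samples at line 15
  7: logged in main at line 37
  8: logged in shape_report at line 27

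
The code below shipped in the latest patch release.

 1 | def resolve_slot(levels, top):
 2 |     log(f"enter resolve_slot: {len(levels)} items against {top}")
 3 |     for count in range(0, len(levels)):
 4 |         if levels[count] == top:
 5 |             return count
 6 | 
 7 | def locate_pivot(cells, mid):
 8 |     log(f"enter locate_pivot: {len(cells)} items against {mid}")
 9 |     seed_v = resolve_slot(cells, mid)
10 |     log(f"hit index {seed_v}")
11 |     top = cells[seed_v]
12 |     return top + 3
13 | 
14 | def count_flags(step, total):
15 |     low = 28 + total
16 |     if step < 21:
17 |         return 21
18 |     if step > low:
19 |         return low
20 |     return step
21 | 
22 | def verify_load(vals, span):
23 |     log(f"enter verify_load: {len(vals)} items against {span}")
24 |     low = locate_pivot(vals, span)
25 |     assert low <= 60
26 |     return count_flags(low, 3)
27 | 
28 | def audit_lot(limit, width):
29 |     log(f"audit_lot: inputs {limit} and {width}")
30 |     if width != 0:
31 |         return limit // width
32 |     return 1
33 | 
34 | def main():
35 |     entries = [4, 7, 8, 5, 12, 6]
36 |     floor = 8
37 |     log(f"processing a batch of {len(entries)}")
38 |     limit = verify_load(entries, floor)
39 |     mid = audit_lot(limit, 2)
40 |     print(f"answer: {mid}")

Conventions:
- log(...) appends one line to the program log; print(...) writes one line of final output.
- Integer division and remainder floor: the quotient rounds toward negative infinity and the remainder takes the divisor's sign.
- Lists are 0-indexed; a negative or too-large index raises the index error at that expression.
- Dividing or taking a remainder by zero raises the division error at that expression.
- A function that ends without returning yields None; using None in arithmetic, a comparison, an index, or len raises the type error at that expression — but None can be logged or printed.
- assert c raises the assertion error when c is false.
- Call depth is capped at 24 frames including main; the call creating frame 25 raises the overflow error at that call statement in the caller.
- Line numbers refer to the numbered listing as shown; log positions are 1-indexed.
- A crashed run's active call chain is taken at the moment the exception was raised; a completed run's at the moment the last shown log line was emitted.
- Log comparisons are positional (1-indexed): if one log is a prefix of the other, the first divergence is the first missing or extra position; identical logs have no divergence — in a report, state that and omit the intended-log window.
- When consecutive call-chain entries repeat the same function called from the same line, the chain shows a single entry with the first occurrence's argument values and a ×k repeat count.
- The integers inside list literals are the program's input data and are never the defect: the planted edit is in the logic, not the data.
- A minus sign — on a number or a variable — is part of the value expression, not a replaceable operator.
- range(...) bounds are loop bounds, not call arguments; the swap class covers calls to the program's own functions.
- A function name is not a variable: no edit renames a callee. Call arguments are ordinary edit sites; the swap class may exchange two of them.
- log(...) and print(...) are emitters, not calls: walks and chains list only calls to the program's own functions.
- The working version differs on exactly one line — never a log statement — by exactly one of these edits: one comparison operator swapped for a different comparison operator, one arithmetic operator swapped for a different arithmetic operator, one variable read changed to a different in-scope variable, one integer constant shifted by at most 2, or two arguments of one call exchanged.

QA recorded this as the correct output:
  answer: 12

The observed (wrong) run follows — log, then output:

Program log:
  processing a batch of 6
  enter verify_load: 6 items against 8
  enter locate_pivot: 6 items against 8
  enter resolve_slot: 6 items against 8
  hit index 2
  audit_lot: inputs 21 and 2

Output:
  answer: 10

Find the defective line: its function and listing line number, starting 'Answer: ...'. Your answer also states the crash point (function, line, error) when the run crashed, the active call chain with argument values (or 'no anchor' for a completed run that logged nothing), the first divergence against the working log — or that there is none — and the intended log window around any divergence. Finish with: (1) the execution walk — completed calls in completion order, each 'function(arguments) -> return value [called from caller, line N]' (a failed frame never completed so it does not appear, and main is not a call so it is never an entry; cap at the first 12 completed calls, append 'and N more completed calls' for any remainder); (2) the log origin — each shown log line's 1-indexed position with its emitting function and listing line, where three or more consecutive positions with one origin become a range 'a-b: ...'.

Answer: the defect is in locate_pivot at line 12.
Key observation: Everything matches until log position 6, which reads 'audit_lot: inputs 21 and 2' in place of 'audit_lot: inputs 24 and 2'.
Call chain: main -> audit_lot(21, 2) (called at line 39).
First divergence: position 6 — shown 'audit_lot: inputs 21 and 2', intended 'audit_lot: inputs 24 and 2'.
Intended log window:
  4: enter resolve_slot: 6 items against 8
  5: hit index 2
  6: audit_lot: inputs 24 and 2
Execution walk:
  resolve_slot([4, 7, 8, 5, 12, 6], 8) -> 2  [called from locate_pivot, line 9]
  locate_pivot([4, 7, 8, 5, 12, 6], 8) -> 11  [called from verify_load, line 24]
  count_flags(11, 3) -> 21  [called from verify_load, line 26]
  verify_load([4, 7, 8, 5, 12, 6], 8) -> 21  [called from main, line 38]
  audit_lot(21, 2) -> 10  [called from main, line 39]
Origin of each log line:
  1: emitted by main (line 37)
  2: emitted by verify_load (line 23)
  3: emitted by locate_pivot (line 8)
  4: emitted by resolve_slot (line 2)
  5: emitted by locate_pivot (line 10)
  6: emitted by audit_lot (line 29)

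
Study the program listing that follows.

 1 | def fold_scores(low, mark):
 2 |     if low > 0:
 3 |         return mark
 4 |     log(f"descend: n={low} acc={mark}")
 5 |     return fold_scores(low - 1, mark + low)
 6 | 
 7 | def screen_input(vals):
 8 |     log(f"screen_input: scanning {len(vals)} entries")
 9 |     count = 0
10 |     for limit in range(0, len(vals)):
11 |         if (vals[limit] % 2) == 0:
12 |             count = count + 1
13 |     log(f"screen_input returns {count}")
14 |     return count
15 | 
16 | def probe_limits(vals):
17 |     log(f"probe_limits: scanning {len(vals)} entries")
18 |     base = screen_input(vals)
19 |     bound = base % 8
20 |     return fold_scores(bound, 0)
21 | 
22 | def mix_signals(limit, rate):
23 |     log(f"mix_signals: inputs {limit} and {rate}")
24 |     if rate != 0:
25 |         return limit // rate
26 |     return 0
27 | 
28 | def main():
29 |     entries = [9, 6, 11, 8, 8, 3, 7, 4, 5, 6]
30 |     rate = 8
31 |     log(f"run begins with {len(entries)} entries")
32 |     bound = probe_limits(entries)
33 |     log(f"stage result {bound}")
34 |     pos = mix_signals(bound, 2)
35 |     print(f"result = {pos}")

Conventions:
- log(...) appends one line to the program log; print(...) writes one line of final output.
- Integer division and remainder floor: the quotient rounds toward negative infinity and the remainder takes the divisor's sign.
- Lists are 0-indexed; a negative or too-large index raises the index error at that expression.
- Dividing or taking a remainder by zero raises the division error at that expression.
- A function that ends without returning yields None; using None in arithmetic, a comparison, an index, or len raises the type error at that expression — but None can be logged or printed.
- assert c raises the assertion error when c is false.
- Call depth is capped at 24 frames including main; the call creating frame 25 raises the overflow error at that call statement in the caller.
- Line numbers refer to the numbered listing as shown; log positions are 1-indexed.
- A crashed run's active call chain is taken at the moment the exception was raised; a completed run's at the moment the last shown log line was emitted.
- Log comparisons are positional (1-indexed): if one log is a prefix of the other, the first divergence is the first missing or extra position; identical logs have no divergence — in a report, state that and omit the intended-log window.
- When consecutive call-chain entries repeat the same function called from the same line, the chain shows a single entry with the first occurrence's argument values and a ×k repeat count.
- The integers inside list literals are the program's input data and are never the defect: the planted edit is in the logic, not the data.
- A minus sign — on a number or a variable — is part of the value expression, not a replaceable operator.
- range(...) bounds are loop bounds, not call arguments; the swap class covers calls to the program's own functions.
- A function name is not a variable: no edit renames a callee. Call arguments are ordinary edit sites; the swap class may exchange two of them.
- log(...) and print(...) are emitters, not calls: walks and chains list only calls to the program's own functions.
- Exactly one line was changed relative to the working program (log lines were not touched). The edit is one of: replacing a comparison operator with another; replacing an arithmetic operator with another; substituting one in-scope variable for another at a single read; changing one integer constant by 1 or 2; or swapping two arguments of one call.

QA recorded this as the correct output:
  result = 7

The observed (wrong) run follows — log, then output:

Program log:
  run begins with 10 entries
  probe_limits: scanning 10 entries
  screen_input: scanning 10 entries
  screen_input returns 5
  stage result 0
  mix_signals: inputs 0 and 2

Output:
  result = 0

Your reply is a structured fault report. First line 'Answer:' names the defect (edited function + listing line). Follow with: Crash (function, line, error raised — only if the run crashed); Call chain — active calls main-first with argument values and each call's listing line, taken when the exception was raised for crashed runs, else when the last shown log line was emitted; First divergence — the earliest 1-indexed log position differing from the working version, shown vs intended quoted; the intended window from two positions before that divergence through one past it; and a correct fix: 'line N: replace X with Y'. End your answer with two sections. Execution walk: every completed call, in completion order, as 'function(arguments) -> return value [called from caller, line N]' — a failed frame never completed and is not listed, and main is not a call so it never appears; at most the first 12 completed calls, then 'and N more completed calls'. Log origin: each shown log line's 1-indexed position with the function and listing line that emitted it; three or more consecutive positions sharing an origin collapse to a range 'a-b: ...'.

Answer: the defect is in fold_scores at line 2.
Core observation: The log first diverges at position 5: the faulty run prints 'stage result 0' where the working version prints 'descend: n=5 acc=0'.
Call chain: main -> mix_signals(0, 2) (called at line 34).
First divergence: at position 5 the run shows 'stage result 0' where the working version logs 'descend: n=5 acc=0'.
Intended log window:
  3: screen_input: scanning 10 entries
  4: screen_input returns 5
  5: descend: n=5 acc=0
  6: descend: n=4 acc=5
Execution walk:
  screen_input([9, 6, 11, 8, 8, 3, 7, 4, 5, 6]) -> 5  [called from probe_limits, line 18]
  fold_scores(5, 0) -> 0  [called from probe_limits, line 20]
  probe_limits([9, 6, 11, 8, 8, 3, 7, 4, 5, 6]) -> 0  [called from main, line 32]
  mix_signals(0, 2) -> 0  [called from main, line 34]
Log origins:
  1: from main, line 31
  2: from probe_limits, line 17
  3: from screen_input, line 8
  4: from screen_input, line 13
  5: from main, line 33
  6: from mix_signals, line 23
A correct fix: line 2: replace `>` with `<=`.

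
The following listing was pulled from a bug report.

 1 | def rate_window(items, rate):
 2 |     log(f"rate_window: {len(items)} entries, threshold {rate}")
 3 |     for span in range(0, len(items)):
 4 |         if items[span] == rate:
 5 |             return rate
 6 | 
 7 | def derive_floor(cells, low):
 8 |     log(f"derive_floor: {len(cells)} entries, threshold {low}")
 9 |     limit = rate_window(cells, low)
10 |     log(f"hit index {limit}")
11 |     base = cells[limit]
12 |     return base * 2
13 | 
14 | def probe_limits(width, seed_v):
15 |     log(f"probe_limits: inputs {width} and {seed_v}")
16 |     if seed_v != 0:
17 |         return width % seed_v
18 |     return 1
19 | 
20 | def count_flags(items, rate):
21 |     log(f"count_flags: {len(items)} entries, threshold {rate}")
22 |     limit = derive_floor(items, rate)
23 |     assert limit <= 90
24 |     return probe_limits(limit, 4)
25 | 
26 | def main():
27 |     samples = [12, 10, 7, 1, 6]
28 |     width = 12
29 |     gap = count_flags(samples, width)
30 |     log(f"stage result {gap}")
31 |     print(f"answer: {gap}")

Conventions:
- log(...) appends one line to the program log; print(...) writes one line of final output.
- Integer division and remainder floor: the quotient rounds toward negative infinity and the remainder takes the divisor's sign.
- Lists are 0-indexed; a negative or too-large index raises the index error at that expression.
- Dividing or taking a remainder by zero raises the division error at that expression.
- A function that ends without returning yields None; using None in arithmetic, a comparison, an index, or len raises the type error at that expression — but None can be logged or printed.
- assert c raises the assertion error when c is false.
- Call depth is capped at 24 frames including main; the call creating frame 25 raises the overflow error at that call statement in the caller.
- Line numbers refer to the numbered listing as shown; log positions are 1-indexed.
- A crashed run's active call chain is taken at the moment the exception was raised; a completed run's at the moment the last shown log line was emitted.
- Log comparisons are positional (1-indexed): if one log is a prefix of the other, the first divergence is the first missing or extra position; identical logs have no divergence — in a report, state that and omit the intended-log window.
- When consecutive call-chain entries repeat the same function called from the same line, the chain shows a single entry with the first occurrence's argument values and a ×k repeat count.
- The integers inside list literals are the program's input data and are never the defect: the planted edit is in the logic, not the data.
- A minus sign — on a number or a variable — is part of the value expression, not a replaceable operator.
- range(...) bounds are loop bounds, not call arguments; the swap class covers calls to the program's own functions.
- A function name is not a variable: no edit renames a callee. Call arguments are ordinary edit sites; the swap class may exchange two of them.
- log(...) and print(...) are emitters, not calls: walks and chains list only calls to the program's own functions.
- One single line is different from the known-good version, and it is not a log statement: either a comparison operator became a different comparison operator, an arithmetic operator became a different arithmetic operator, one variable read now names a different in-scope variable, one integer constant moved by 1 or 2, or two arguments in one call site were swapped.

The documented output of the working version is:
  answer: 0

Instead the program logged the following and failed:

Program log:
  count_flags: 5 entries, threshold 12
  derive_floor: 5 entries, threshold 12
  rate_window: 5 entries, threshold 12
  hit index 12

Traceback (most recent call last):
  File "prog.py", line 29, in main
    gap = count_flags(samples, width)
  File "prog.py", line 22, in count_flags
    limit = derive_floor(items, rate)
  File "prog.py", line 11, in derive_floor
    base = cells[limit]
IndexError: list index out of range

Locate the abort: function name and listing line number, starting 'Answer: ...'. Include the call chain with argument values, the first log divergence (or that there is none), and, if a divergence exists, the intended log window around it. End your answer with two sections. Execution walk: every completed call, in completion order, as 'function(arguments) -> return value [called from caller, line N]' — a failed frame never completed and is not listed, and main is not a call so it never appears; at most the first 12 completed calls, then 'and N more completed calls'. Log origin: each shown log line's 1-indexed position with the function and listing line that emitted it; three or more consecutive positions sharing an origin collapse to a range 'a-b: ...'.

Answer: the error was raised in derive_floor, line 11.
Key observation: Position 4 is the first bad log line: 'hit index 12' should read 'hit index 0'.
Call chain: main -> count_flags([12, 10, 7, 1, 6], 12) (called at line 29) -> derive_floor([12, 10, 7, 1, 6], 12) (called at line 22).
First divergence: at position 4 the run shows 'hit index 12' where the working version logs 'hit index 0'.
Intended log window:
  2: derive_floor: 5 entries, threshold 12
  3: rate_window: 5 entries, threshold 12
  4: hit index 0
  5: probe_limits: inputs 24 and 4
Execution walk:
  rate_window([12, 10, 7, 1, 6], 12) -> 12  [called from derive_floor, line 9]
Origin of each log line:
  1 — count_flags, line 21
  2 — derive_floor, line 8
  3 — rate_window, line 2
  4 — derive_floor, line 10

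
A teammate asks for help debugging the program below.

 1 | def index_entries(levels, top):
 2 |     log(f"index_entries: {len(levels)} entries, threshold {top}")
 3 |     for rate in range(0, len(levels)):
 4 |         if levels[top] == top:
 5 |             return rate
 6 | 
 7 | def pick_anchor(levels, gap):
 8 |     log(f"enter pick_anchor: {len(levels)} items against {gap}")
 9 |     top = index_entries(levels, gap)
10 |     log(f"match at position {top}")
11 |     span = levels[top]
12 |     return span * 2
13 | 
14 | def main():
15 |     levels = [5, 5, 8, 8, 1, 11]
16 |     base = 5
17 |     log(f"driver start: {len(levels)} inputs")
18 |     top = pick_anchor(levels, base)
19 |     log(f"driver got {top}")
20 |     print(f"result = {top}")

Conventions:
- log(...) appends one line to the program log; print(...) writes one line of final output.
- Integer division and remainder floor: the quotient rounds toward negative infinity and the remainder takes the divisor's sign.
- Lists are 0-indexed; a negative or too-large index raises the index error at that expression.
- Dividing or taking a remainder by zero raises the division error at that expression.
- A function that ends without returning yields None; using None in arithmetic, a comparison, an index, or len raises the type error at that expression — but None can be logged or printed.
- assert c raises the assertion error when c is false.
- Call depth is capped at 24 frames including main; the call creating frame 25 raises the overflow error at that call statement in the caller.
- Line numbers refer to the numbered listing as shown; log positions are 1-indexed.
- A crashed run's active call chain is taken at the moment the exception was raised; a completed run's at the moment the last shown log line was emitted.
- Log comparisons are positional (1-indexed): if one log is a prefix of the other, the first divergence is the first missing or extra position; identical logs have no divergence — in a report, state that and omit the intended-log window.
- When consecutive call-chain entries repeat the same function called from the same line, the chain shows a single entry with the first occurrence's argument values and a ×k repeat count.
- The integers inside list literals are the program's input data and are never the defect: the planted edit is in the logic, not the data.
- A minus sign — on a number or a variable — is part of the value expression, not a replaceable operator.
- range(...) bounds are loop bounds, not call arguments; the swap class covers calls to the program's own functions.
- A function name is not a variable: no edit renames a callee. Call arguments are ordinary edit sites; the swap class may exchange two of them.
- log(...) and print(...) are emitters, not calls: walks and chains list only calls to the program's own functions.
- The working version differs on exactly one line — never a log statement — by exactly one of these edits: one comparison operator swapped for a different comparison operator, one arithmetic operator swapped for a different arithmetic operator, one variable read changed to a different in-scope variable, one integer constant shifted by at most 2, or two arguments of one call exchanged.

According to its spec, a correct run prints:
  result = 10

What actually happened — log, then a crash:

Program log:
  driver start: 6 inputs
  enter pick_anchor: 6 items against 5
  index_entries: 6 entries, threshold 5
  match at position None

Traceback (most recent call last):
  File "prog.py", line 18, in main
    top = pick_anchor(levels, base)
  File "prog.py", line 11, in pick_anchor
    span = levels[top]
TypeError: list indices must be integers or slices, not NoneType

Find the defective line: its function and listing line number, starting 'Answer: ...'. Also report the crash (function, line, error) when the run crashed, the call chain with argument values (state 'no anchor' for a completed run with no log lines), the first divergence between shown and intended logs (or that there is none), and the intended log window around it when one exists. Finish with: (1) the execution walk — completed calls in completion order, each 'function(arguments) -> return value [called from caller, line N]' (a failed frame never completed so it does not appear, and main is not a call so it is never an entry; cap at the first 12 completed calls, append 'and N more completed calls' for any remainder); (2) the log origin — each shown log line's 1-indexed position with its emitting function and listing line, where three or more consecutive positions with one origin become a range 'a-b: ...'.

Answer: the defect is in index_entries at line 4.
Key fact: Position 4 is the first bad log line: 'match at position None' should read 'match at position 0'.
Crash: pick_anchor, line 11, TypeError.
Call chain: main -> pick_anchor([5, 5, 8, 8, 1, 11], 5) (called at line 18).
First divergence: position 4 — the shown line 'match at position None' should read 'match at position 0'.
Intended log window:
  2: enter pick_anchor: 6 items against 5
  3: index_entries: 6 entries, threshold 5
  4: match at position 0
  5: driver got 10
Execution walk:
  index_entries([5, 5, 8, 8, 1, 11], 5) -> None  [called from pick_anchor, line 9]
Log origins:
  1: from main, line 17
  2: from pick_anchor, line 8
  3: from index_entries, line 2
  4: from pick_anchor, line 10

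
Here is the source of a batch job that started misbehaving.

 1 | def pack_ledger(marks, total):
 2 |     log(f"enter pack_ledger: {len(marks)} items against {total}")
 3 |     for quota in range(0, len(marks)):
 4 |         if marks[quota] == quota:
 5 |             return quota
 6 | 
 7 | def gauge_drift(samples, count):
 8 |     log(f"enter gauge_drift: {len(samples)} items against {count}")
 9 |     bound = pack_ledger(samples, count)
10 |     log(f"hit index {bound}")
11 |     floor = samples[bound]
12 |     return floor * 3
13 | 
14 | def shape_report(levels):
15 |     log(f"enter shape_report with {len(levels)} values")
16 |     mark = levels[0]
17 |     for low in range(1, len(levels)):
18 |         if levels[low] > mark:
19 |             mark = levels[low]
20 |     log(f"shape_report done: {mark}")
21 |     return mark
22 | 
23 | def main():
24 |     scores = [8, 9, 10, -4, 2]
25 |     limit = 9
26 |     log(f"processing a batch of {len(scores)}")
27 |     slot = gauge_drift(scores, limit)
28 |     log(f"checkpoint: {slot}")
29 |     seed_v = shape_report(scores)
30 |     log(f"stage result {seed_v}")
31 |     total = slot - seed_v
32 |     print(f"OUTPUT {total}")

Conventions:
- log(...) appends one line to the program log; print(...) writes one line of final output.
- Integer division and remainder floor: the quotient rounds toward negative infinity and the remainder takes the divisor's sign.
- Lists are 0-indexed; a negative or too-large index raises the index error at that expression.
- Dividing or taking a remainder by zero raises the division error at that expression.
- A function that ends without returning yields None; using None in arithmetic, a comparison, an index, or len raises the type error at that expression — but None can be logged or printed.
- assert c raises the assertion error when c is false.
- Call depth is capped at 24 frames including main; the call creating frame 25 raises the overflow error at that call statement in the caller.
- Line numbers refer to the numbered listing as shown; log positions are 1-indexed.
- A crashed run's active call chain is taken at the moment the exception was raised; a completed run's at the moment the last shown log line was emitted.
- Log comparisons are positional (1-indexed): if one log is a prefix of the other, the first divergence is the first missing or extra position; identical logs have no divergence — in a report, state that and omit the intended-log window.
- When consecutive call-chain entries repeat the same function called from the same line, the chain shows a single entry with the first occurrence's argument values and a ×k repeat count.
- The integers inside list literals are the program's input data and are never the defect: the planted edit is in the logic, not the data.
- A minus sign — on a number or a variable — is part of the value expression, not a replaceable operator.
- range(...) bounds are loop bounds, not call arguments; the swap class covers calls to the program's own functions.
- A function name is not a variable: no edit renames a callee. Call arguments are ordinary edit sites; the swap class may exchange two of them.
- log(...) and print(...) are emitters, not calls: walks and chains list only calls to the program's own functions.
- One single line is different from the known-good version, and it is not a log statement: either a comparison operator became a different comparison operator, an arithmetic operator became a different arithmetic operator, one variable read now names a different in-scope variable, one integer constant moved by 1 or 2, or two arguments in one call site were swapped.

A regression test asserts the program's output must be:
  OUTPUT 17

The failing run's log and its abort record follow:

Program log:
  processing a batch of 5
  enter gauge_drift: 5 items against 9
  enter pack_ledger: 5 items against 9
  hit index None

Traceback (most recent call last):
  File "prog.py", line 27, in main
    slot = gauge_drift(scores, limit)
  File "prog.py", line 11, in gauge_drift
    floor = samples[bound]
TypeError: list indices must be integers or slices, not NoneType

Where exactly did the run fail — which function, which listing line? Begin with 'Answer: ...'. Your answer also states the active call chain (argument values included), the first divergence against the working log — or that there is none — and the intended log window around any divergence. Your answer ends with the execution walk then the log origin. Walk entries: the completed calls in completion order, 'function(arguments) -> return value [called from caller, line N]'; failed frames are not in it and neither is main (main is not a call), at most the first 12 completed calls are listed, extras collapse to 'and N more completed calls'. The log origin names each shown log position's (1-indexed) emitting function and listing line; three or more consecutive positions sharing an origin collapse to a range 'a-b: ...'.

Answer: the error was raised in gauge_drift, line 11.
The tell: Position 4 is the first bad log line: 'hit index None' should read 'hit index 1'.
Call chain: main -> gauge_drift([8, 9, 10, -4, 2], 9) (called at line 27).
First divergence: at position 4 the run shows 'hit index None' where the working version logs 'hit index 1'.
Intended log window:
  2: enter gauge_drift: 5 items against 9
  3: enter pack_ledger: 5 items against 9
  4: hit index 1
  5: checkpoint: 27
Execution walk:
  pack_ledger([8, 9, 10, -4, 2], 9) -> None  [called from gauge_drift, line 9]
Log origins:
  1 — main, line 26
  2 — gauge_drift, line 8
  3 — pack_ledger, line 2
  4 — gauge_drift, line 10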